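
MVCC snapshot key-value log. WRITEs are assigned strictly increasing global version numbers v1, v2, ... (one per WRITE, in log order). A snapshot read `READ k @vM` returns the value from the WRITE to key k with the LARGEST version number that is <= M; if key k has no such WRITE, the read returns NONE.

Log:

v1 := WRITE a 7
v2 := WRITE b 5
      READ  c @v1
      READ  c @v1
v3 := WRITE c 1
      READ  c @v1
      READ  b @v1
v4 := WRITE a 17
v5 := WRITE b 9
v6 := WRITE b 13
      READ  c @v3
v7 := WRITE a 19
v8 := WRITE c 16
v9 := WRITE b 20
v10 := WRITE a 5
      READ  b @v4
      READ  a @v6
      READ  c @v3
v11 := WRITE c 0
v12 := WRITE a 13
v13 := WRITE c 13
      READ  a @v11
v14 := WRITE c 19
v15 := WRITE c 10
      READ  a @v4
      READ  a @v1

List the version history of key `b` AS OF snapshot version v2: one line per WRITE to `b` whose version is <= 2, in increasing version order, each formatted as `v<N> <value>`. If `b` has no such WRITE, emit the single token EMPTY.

Scan writes for key=b with version <= 2:
  v1 WRITE a 7 -> skip
  v2 WRITE b 5 -> keep
  v3 WRITE c 1 -> skip
  v4 WRITE a 17 -> skip
  v5 WRITE b 9 -> drop (> snap)
  v6 WRITE b 13 -> drop (> snap)
  v7 WRITE a 19 -> skip
  v8 WRITE c 16 -> skip
  v9 WRITE b 20 -> drop (> snap)
  v10 WRITE a 5 -> skip
  v11 WRITE c 0 -> skip
  v12 WRITE a 13 -> skip
  v13 WRITE c 13 -> skip
  v14 WRITE c 19 -> skip
  v15 WRITE c 10 -> skip
Collected: [(2, 5)]

Answer: v2 5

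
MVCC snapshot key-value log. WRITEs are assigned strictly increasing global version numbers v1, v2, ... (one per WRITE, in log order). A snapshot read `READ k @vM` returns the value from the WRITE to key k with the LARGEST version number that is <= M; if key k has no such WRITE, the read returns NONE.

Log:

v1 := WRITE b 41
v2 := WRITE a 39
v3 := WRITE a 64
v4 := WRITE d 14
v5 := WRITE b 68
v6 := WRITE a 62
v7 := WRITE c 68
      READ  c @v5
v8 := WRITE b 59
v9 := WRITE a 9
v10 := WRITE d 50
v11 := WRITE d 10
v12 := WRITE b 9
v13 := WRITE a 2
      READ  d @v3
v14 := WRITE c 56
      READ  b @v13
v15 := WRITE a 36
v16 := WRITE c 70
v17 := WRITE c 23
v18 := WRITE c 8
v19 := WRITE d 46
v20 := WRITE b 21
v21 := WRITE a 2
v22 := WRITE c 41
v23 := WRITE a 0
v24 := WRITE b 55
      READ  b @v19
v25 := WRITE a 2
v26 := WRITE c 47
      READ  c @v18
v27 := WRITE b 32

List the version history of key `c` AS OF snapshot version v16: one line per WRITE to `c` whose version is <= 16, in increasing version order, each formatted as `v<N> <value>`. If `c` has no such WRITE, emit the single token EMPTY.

Scan writes for key=c with version <= 16:
  v1 WRITE b 41 -> skip
  v2 WRITE a 39 -> skip
  v3 WRITE a 64 -> skip
  v4 WRITE d 14 -> skip
  v5 WRITE b 68 -> skip
  v6 WRITE a 62 -> skip
  v7 WRITE c 68 -> keep
  v8 WRITE b 59 -> skip
  v9 WRITE a 9 -> skip
  v10 WRITE d 50 -> skip
  v11 WRITE d 10 -> skip
  v12 WRITE b 9 -> skip
  v13 WRITE a 2 -> skip
  v14 WRITE c 56 -> keep
  v15 WRITE a 36 -> skip
  v16 WRITE c 70 -> keep
  v17 WRITE c 23 -> drop (> snap)
  v18 WRITE c 8 -> drop (> snap)
  v19 WRITE d 46 -> skip
  v20 WRITE b 21 -> skip
  v21 WRITE a 2 -> skip
  v22 WRITE c 41 -> drop (> snap)
  v23 WRITE a 0 -> skip
  v24 WRITE b 55 -> skip
  v25 WRITE a 2 -> skip
  v26 WRITE c 47 -> drop (> snap)
  v27 WRITE b 32 -> skip
Collected: [(7, 68), (14, 56), (16, 70)]

Answer: v7 68
v14 56
v16 70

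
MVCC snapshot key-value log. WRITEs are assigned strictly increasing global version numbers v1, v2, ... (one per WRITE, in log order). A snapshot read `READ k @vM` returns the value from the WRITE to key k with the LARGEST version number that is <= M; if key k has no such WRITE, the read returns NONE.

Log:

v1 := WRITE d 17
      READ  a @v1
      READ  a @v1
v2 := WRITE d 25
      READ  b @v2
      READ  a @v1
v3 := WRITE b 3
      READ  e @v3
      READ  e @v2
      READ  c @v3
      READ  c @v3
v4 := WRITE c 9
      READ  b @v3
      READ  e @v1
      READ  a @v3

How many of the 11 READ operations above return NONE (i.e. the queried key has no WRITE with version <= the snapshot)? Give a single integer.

Answer: 10

Derivation:
v1: WRITE d=17  (d history now [(1, 17)])
READ a @v1: history=[] -> no version <= 1 -> NONE
READ a @v1: history=[] -> no version <= 1 -> NONE
v2: WRITE d=25  (d history now [(1, 17), (2, 25)])
READ b @v2: history=[] -> no version <= 2 -> NONE
READ a @v1: history=[] -> no version <= 1 -> NONE
v3: WRITE b=3  (b history now [(3, 3)])
READ e @v3: history=[] -> no version <= 3 -> NONE
READ e @v2: history=[] -> no version <= 2 -> NONE
READ c @v3: history=[] -> no version <= 3 -> NONE
READ c @v3: history=[] -> no version <= 3 -> NONE
v4: WRITE c=9  (c history now [(4, 9)])
READ b @v3: history=[(3, 3)] -> pick v3 -> 3
READ e @v1: history=[] -> no version <= 1 -> NONE
READ a @v3: history=[] -> no version <= 3 -> NONE
Read results in order: ['NONE', 'NONE', 'NONE', 'NONE', 'NONE', 'NONE', 'NONE', 'NONE', '3', 'NONE', 'NONE']
NONE count = 10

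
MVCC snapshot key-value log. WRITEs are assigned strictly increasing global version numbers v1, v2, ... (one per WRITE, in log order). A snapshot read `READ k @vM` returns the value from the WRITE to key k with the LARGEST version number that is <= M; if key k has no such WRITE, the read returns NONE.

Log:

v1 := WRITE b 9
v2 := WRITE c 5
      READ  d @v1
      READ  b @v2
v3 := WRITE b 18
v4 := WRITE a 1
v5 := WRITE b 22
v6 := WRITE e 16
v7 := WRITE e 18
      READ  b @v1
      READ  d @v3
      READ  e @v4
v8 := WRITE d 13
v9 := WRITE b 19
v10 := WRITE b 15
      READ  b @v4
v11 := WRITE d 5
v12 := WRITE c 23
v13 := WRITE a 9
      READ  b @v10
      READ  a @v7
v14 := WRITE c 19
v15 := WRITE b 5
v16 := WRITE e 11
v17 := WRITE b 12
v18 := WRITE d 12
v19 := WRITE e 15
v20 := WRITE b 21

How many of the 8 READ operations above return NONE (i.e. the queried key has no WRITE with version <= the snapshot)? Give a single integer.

Answer: 3

Derivation:
v1: WRITE b=9  (b history now [(1, 9)])
v2: WRITE c=5  (c history now [(2, 5)])
READ d @v1: history=[] -> no version <= 1 -> NONE
READ b @v2: history=[(1, 9)] -> pick v1 -> 9
v3: WRITE b=18  (b history now [(1, 9), (3, 18)])
v4: WRITE a=1  (a history now [(4, 1)])
v5: WRITE b=22  (b history now [(1, 9), (3, 18), (5, 22)])
v6: WRITE e=16  (e history now [(6, 16)])
v7: WRITE e=18  (e history now [(6, 16), (7, 18)])
READ b @v1: history=[(1, 9), (3, 18), (5, 22)] -> pick v1 -> 9
READ d @v3: history=[] -> no version <= 3 -> NONE
READ e @v4: history=[(6, 16), (7, 18)] -> no version <= 4 -> NONE
v8: WRITE d=13  (d history now [(8, 13)])
v9: WRITE b=19  (b history now [(1, 9), (3, 18), (5, 22), (9, 19)])
v10: WRITE b=15  (b history now [(1, 9), (3, 18), (5, 22), (9, 19), (10, 15)])
READ b @v4: history=[(1, 9), (3, 18), (5, 22), (9, 19), (10, 15)] -> pick v3 -> 18
v11: WRITE d=5  (d history now [(8, 13), (11, 5)])
v12: WRITE c=23  (c history now [(2, 5), (12, 23)])
v13: WRITE a=9  (a history now [(4, 1), (13, 9)])
READ b @v10: history=[(1, 9), (3, 18), (5, 22), (9, 19), (10, 15)] -> pick v10 -> 15
READ a @v7: history=[(4, 1), (13, 9)] -> pick v4 -> 1
v14: WRITE c=19  (c history now [(2, 5), (12, 23), (14, 19)])
v15: WRITE b=5  (b history now [(1, 9), (3, 18), (5, 22), (9, 19), (10, 15), (15, 5)])
v16: WRITE e=11  (e history now [(6, 16), (7, 18), (16, 11)])
v17: WRITE b=12  (b history now [(1, 9), (3, 18), (5, 22), (9, 19), (10, 15), (15, 5), (17, 12)])
v18: WRITE d=12  (d history now [(8, 13), (11, 5), (18, 12)])
v19: WRITE e=15  (e history now [(6, 16), (7, 18), (16, 11), (19, 15)])
v20: WRITE b=21  (b history now [(1, 9), (3, 18), (5, 22), (9, 19), (10, 15), (15, 5), (17, 12), (20, 21)])
Read results in order: ['NONE', '9', '9', 'NONE', 'NONE', '18', '15', '1']
NONE count = 3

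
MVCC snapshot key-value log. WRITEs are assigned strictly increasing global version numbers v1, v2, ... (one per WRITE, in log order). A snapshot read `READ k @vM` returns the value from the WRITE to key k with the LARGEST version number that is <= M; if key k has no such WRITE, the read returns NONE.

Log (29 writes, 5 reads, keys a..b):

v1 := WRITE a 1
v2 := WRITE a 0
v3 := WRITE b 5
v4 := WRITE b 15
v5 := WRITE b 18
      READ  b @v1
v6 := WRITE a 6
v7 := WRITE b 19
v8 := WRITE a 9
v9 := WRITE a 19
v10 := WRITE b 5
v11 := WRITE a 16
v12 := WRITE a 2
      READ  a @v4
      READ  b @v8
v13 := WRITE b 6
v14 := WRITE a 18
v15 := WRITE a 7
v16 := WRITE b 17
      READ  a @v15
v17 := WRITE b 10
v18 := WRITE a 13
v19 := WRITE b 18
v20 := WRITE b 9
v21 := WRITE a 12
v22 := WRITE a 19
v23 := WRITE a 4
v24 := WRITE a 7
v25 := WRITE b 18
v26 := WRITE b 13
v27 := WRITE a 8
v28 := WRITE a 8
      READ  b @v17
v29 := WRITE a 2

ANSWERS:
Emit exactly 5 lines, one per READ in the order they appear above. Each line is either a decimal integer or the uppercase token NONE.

v1: WRITE a=1  (a history now [(1, 1)])
v2: WRITE a=0  (a history now [(1, 1), (2, 0)])
v3: WRITE b=5  (b history now [(3, 5)])
v4: WRITE b=15  (b history now [(3, 5), (4, 15)])
v5: WRITE b=18  (b history now [(3, 5), (4, 15), (5, 18)])
READ b @v1: history=[(3, 5), (4, 15), (5, 18)] -> no version <= 1 -> NONE
v6: WRITE a=6  (a history now [(1, 1), (2, 0), (6, 6)])
v7: WRITE b=19  (b history now [(3, 5), (4, 15), (5, 18), (7, 19)])
v8: WRITE a=9  (a history now [(1, 1), (2, 0), (6, 6), (8, 9)])
v9: WRITE a=19  (a history now [(1, 1), (2, 0), (6, 6), (8, 9), (9, 19)])
v10: WRITE b=5  (b history now [(3, 5), (4, 15), (5, 18), (7, 19), (10, 5)])
v11: WRITE a=16  (a history now [(1, 1), (2, 0), (6, 6), (8, 9), (9, 19), (11, 16)])
v12: WRITE a=2  (a history now [(1, 1), (2, 0), (6, 6), (8, 9), (9, 19), (11, 16), (12, 2)])
READ a @v4: history=[(1, 1), (2, 0), (6, 6), (8, 9), (9, 19), (11, 16), (12, 2)] -> pick v2 -> 0
READ b @v8: history=[(3, 5), (4, 15), (5, 18), (7, 19), (10, 5)] -> pick v7 -> 19
v13: WRITE b=6  (b history now [(3, 5), (4, 15), (5, 18), (7, 19), (10, 5), (13, 6)])
v14: WRITE a=18  (a history now [(1, 1), (2, 0), (6, 6), (8, 9), (9, 19), (11, 16), (12, 2), (14, 18)])
v15: WRITE a=7  (a history now [(1, 1), (2, 0), (6, 6), (8, 9), (9, 19), (11, 16), (12, 2), (14, 18), (15, 7)])
v16: WRITE b=17  (b history now [(3, 5), (4, 15), (5, 18), (7, 19), (10, 5), (13, 6), (16, 17)])
READ a @v15: history=[(1, 1), (2, 0), (6, 6), (8, 9), (9, 19), (11, 16), (12, 2), (14, 18), (15, 7)] -> pick v15 -> 7
v17: WRITE b=10  (b history now [(3, 5), (4, 15), (5, 18), (7, 19), (10, 5), (13, 6), (16, 17), (17, 10)])
v18: WRITE a=13  (a history now [(1, 1), (2, 0), (6, 6), (8, 9), (9, 19), (11, 16), (12, 2), (14, 18), (15, 7), (18, 13)])
v19: WRITE b=18  (b history now [(3, 5), (4, 15), (5, 18), (7, 19), (10, 5), (13, 6), (16, 17), (17, 10), (19, 18)])
v20: WRITE b=9  (b history now [(3, 5), (4, 15), (5, 18), (7, 19), (10, 5), (13, 6), (16, 17), (17, 10), (19, 18), (20, 9)])
v21: WRITE a=12  (a history now [(1, 1), (2, 0), (6, 6), (8, 9), (9, 19), (11, 16), (12, 2), (14, 18), (15, 7), (18, 13), (21, 12)])
v22: WRITE a=19  (a history now [(1, 1), (2, 0), (6, 6), (8, 9), (9, 19), (11, 16), (12, 2), (14, 18), (15, 7), (18, 13), (21, 12), (22, 19)])
v23: WRITE a=4  (a history now [(1, 1), (2, 0), (6, 6), (8, 9), (9, 19), (11, 16), (12, 2), (14, 18), (15, 7), (18, 13), (21, 12), (22, 19), (23, 4)])
v24: WRITE a=7  (a history now [(1, 1), (2, 0), (6, 6), (8, 9), (9, 19), (11, 16), (12, 2), (14, 18), (15, 7), (18, 13), (21, 12), (22, 19), (23, 4), (24, 7)])
v25: WRITE b=18  (b history now [(3, 5), (4, 15), (5, 18), (7, 19), (10, 5), (13, 6), (16, 17), (17, 10), (19, 18), (20, 9), (25, 18)])
v26: WRITE b=13  (b history now [(3, 5), (4, 15), (5, 18), (7, 19), (10, 5), (13, 6), (16, 17), (17, 10), (19, 18), (20, 9), (25, 18), (26, 13)])
v27: WRITE a=8  (a history now [(1, 1), (2, 0), (6, 6), (8, 9), (9, 19), (11, 16), (12, 2), (14, 18), (15, 7), (18, 13), (21, 12), (22, 19), (23, 4), (24, 7), (27, 8)])
v28: WRITE a=8  (a history now [(1, 1), (2, 0), (6, 6), (8, 9), (9, 19), (11, 16), (12, 2), (14, 18), (15, 7), (18, 13), (21, 12), (22, 19), (23, 4), (24, 7), (27, 8), (28, 8)])
READ b @v17: history=[(3, 5), (4, 15), (5, 18), (7, 19), (10, 5), (13, 6), (16, 17), (17, 10), (19, 18), (20, 9), (25, 18), (26, 13)] -> pick v17 -> 10
v29: WRITE a=2  (a history now [(1, 1), (2, 0), (6, 6), (8, 9), (9, 19), (11, 16), (12, 2), (14, 18), (15, 7), (18, 13), (21, 12), (22, 19), (23, 4), (24, 7), (27, 8), (28, 8), (29, 2)])

Answer: NONE
0
19
7
10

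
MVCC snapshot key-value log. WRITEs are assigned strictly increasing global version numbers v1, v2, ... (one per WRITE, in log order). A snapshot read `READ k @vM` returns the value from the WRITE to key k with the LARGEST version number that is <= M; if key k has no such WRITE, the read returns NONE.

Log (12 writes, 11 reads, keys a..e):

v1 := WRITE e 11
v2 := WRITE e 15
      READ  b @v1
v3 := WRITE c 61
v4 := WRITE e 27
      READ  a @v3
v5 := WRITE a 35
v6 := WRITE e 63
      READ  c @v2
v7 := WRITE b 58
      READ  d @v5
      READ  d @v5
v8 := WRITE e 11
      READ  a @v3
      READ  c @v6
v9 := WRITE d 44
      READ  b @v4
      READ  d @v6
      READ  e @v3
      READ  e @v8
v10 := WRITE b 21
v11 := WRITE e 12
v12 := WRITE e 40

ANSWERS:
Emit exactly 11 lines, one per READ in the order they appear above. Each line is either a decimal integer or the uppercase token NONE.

v1: WRITE e=11  (e history now [(1, 11)])
v2: WRITE e=15  (e history now [(1, 11), (2, 15)])
READ b @v1: history=[] -> no version <= 1 -> NONE
v3: WRITE c=61  (c history now [(3, 61)])
v4: WRITE e=27  (e history now [(1, 11), (2, 15), (4, 27)])
READ a @v3: history=[] -> no version <= 3 -> NONE
v5: WRITE a=35  (a history now [(5, 35)])
v6: WRITE e=63  (e history now [(1, 11), (2, 15), (4, 27), (6, 63)])
READ c @v2: history=[(3, 61)] -> no version <= 2 -> NONE
v7: WRITE b=58  (b history now [(7, 58)])
READ d @v5: history=[] -> no version <= 5 -> NONE
READ d @v5: history=[] -> no version <= 5 -> NONE
v8: WRITE e=11  (e history now [(1, 11), (2, 15), (4, 27), (6, 63), (8, 11)])
READ a @v3: history=[(5, 35)] -> no version <= 3 -> NONE
READ c @v6: history=[(3, 61)] -> pick v3 -> 61
v9: WRITE d=44  (d history now [(9, 44)])
READ b @v4: history=[(7, 58)] -> no version <= 4 -> NONE
READ d @v6: history=[(9, 44)] -> no version <= 6 -> NONE
READ e @v3: history=[(1, 11), (2, 15), (4, 27), (6, 63), (8, 11)] -> pick v2 -> 15
READ e @v8: history=[(1, 11), (2, 15), (4, 27), (6, 63), (8, 11)] -> pick v8 -> 11
v10: WRITE b=21  (b history now [(7, 58), (10, 21)])
v11: WRITE e=12  (e history now [(1, 11), (2, 15), (4, 27), (6, 63), (8, 11), (11, 12)])
v12: WRITE e=40  (e history now [(1, 11), (2, 15), (4, 27), (6, 63), (8, 11), (11, 12), (12, 40)])

Answer: NONE
NONE
NONE
NONE
NONE
NONE
61
NONE
NONE
15
11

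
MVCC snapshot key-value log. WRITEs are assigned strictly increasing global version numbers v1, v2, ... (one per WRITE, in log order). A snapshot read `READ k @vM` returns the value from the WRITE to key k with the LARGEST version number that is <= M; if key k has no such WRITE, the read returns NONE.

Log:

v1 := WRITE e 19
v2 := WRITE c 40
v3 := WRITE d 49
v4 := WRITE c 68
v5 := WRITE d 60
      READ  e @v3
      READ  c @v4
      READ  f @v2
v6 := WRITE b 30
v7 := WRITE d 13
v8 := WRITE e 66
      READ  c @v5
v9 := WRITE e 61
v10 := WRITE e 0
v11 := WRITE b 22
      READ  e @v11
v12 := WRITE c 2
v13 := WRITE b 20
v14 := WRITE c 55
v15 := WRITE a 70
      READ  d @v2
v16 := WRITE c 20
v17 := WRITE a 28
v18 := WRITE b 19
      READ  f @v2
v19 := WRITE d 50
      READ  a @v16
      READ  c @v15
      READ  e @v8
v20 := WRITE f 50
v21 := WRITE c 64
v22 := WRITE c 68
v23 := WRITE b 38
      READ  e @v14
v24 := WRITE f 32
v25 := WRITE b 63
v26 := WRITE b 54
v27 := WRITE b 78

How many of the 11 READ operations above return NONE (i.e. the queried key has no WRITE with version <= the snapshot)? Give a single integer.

v1: WRITE e=19  (e history now [(1, 19)])
v2: WRITE c=40  (c history now [(2, 40)])
v3: WRITE d=49  (d history now [(3, 49)])
v4: WRITE c=68  (c history now [(2, 40), (4, 68)])
v5: WRITE d=60  (d history now [(3, 49), (5, 60)])
READ e @v3: history=[(1, 19)] -> pick v1 -> 19
READ c @v4: history=[(2, 40), (4, 68)] -> pick v4 -> 68
READ f @v2: history=[] -> no version <= 2 -> NONE
v6: WRITE b=30  (b history now [(6, 30)])
v7: WRITE d=13  (d history now [(3, 49), (5, 60), (7, 13)])
v8: WRITE e=66  (e history now [(1, 19), (8, 66)])
READ c @v5: history=[(2, 40), (4, 68)] -> pick v4 -> 68
v9: WRITE e=61  (e history now [(1, 19), (8, 66), (9, 61)])
v10: WRITE e=0  (e history now [(1, 19), (8, 66), (9, 61), (10, 0)])
v11: WRITE b=22  (b history now [(6, 30), (11, 22)])
READ e @v11: history=[(1, 19), (8, 66), (9, 61), (10, 0)] -> pick v10 -> 0
v12: WRITE c=2  (c history now [(2, 40), (4, 68), (12, 2)])
v13: WRITE b=20  (b history now [(6, 30), (11, 22), (13, 20)])
v14: WRITE c=55  (c history now [(2, 40), (4, 68), (12, 2), (14, 55)])
v15: WRITE a=70  (a history now [(15, 70)])
READ d @v2: history=[(3, 49), (5, 60), (7, 13)] -> no version <= 2 -> NONE
v16: WRITE c=20  (c history now [(2, 40), (4, 68), (12, 2), (14, 55), (16, 20)])
v17: WRITE a=28  (a history now [(15, 70), (17, 28)])
v18: WRITE b=19  (b history now [(6, 30), (11, 22), (13, 20), (18, 19)])
READ f @v2: history=[] -> no version <= 2 -> NONE
v19: WRITE d=50  (d history now [(3, 49), (5, 60), (7, 13), (19, 50)])
READ a @v16: history=[(15, 70), (17, 28)] -> pick v15 -> 70
READ c @v15: history=[(2, 40), (4, 68), (12, 2), (14, 55), (16, 20)] -> pick v14 -> 55
READ e @v8: history=[(1, 19), (8, 66), (9, 61), (10, 0)] -> pick v8 -> 66
v20: WRITE f=50  (f history now [(20, 50)])
v21: WRITE c=64  (c history now [(2, 40), (4, 68), (12, 2), (14, 55), (16, 20), (21, 64)])
v22: WRITE c=68  (c history now [(2, 40), (4, 68), (12, 2), (14, 55), (16, 20), (21, 64), (22, 68)])
v23: WRITE b=38  (b history now [(6, 30), (11, 22), (13, 20), (18, 19), (23, 38)])
READ e @v14: history=[(1, 19), (8, 66), (9, 61), (10, 0)] -> pick v10 -> 0
v24: WRITE f=32  (f history now [(20, 50), (24, 32)])
v25: WRITE b=63  (b history now [(6, 30), (11, 22), (13, 20), (18, 19), (23, 38), (25, 63)])
v26: WRITE b=54  (b history now [(6, 30), (11, 22), (13, 20), (18, 19), (23, 38), (25, 63), (26, 54)])
v27: WRITE b=78  (b history now [(6, 30), (11, 22), (13, 20), (18, 19), (23, 38), (25, 63), (26, 54), (27, 78)])
Read results in order: ['19', '68', 'NONE', '68', '0', 'NONE', 'NONE', '70', '55', '66', '0']
NONE count = 3

Answer: 3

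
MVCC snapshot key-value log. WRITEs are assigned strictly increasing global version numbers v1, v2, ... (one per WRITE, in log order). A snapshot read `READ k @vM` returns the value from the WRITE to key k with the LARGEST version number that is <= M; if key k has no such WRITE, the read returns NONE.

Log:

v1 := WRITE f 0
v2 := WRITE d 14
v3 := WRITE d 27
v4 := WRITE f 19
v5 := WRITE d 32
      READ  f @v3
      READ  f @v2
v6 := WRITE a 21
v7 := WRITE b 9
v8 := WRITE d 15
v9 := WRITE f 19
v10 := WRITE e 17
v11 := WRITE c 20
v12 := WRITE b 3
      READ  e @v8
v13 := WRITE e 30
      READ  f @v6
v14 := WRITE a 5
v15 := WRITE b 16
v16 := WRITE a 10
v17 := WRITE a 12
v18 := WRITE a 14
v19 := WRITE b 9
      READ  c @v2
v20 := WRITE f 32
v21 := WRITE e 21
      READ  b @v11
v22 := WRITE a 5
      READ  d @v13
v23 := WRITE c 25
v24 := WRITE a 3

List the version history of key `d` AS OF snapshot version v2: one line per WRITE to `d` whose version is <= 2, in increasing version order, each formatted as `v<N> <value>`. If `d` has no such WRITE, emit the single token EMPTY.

Answer: v2 14

Derivation:
Scan writes for key=d with version <= 2:
  v1 WRITE f 0 -> skip
  v2 WRITE d 14 -> keep
  v3 WRITE d 27 -> drop (> snap)
  v4 WRITE f 19 -> skip
  v5 WRITE d 32 -> drop (> snap)
  v6 WRITE a 21 -> skip
  v7 WRITE b 9 -> skip
  v8 WRITE d 15 -> drop (> snap)
  v9 WRITE f 19 -> skip
  v10 WRITE e 17 -> skip
  v11 WRITE c 20 -> skip
  v12 WRITE b 3 -> skip
  v13 WRITE e 30 -> skip
  v14 WRITE a 5 -> skip
  v15 WRITE b 16 -> skip
  v16 WRITE a 10 -> skip
  v17 WRITE a 12 -> skip
  v18 WRITE a 14 -> skip
  v19 WRITE b 9 -> skip
  v20 WRITE f 32 -> skip
  v21 WRITE e 21 -> skip
  v22 WRITE a 5 -> skip
  v23 WRITE c 25 -> skip
  v24 WRITE a 3 -> skip
Collected: [(2, 14)]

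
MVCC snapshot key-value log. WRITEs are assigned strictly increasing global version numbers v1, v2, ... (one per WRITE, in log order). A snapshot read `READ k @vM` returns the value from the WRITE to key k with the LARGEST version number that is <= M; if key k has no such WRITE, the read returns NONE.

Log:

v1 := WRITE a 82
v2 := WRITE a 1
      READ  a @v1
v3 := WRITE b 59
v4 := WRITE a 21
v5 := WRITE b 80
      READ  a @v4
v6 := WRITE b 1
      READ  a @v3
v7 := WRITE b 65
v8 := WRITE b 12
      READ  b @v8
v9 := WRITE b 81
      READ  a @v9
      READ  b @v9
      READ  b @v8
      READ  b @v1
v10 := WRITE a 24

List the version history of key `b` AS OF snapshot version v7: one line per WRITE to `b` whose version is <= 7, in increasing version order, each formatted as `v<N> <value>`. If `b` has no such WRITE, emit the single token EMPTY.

Scan writes for key=b with version <= 7:
  v1 WRITE a 82 -> skip
  v2 WRITE a 1 -> skip
  v3 WRITE b 59 -> keep
  v4 WRITE a 21 -> skip
  v5 WRITE b 80 -> keep
  v6 WRITE b 1 -> keep
  v7 WRITE b 65 -> keep
  v8 WRITE b 12 -> drop (> snap)
  v9 WRITE b 81 -> drop (> snap)
  v10 WRITE a 24 -> skip
Collected: [(3, 59), (5, 80), (6, 1), (7, 65)]

Answer: v3 59
v5 80
v6 1
v7 65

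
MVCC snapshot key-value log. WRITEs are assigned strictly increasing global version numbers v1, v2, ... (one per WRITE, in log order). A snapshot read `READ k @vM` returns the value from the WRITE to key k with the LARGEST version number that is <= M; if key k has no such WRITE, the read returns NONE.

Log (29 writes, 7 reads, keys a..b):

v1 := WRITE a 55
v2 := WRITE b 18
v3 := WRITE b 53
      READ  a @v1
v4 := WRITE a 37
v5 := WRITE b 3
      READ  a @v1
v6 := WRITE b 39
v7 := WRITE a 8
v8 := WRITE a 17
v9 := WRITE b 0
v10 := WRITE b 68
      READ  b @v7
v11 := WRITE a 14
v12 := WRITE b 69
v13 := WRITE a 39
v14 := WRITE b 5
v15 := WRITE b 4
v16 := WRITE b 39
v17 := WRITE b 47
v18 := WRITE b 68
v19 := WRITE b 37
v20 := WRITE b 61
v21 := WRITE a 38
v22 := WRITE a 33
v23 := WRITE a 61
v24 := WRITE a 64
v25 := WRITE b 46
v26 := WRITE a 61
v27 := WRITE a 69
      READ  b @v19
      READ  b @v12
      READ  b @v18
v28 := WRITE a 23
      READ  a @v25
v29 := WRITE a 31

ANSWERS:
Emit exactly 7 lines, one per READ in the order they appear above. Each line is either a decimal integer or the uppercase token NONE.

v1: WRITE a=55  (a history now [(1, 55)])
v2: WRITE b=18  (b history now [(2, 18)])
v3: WRITE b=53  (b history now [(2, 18), (3, 53)])
READ a @v1: history=[(1, 55)] -> pick v1 -> 55
v4: WRITE a=37  (a history now [(1, 55), (4, 37)])
v5: WRITE b=3  (b history now [(2, 18), (3, 53), (5, 3)])
READ a @v1: history=[(1, 55), (4, 37)] -> pick v1 -> 55
v6: WRITE b=39  (b history now [(2, 18), (3, 53), (5, 3), (6, 39)])
v7: WRITE a=8  (a history now [(1, 55), (4, 37), (7, 8)])
v8: WRITE a=17  (a history now [(1, 55), (4, 37), (7, 8), (8, 17)])
v9: WRITE b=0  (b history now [(2, 18), (3, 53), (5, 3), (6, 39), (9, 0)])
v10: WRITE b=68  (b history now [(2, 18), (3, 53), (5, 3), (6, 39), (9, 0), (10, 68)])
READ b @v7: history=[(2, 18), (3, 53), (5, 3), (6, 39), (9, 0), (10, 68)] -> pick v6 -> 39
v11: WRITE a=14  (a history now [(1, 55), (4, 37), (7, 8), (8, 17), (11, 14)])
v12: WRITE b=69  (b history now [(2, 18), (3, 53), (5, 3), (6, 39), (9, 0), (10, 68), (12, 69)])
v13: WRITE a=39  (a history now [(1, 55), (4, 37), (7, 8), (8, 17), (11, 14), (13, 39)])
v14: WRITE b=5  (b history now [(2, 18), (3, 53), (5, 3), (6, 39), (9, 0), (10, 68), (12, 69), (14, 5)])
v15: WRITE b=4  (b history now [(2, 18), (3, 53), (5, 3), (6, 39), (9, 0), (10, 68), (12, 69), (14, 5), (15, 4)])
v16: WRITE b=39  (b history now [(2, 18), (3, 53), (5, 3), (6, 39), (9, 0), (10, 68), (12, 69), (14, 5), (15, 4), (16, 39)])
v17: WRITE b=47  (b history now [(2, 18), (3, 53), (5, 3), (6, 39), (9, 0), (10, 68), (12, 69), (14, 5), (15, 4), (16, 39), (17, 47)])
v18: WRITE b=68  (b history now [(2, 18), (3, 53), (5, 3), (6, 39), (9, 0), (10, 68), (12, 69), (14, 5), (15, 4), (16, 39), (17, 47), (18, 68)])
v19: WRITE b=37  (b history now [(2, 18), (3, 53), (5, 3), (6, 39), (9, 0), (10, 68), (12, 69), (14, 5), (15, 4), (16, 39), (17, 47), (18, 68), (19, 37)])
v20: WRITE b=61  (b history now [(2, 18), (3, 53), (5, 3), (6, 39), (9, 0), (10, 68), (12, 69), (14, 5), (15, 4), (16, 39), (17, 47), (18, 68), (19, 37), (20, 61)])
v21: WRITE a=38  (a history now [(1, 55), (4, 37), (7, 8), (8, 17), (11, 14), (13, 39), (21, 38)])
v22: WRITE a=33  (a history now [(1, 55), (4, 37), (7, 8), (8, 17), (11, 14), (13, 39), (21, 38), (22, 33)])
v23: WRITE a=61  (a history now [(1, 55), (4, 37), (7, 8), (8, 17), (11, 14), (13, 39), (21, 38), (22, 33), (23, 61)])
v24: WRITE a=64  (a history now [(1, 55), (4, 37), (7, 8), (8, 17), (11, 14), (13, 39), (21, 38), (22, 33), (23, 61), (24, 64)])
v25: WRITE b=46  (b history now [(2, 18), (3, 53), (5, 3), (6, 39), (9, 0), (10, 68), (12, 69), (14, 5), (15, 4), (16, 39), (17, 47), (18, 68), (19, 37), (20, 61), (25, 46)])
v26: WRITE a=61  (a history now [(1, 55), (4, 37), (7, 8), (8, 17), (11, 14), (13, 39), (21, 38), (22, 33), (23, 61), (24, 64), (26, 61)])
v27: WRITE a=69  (a history now [(1, 55), (4, 37), (7, 8), (8, 17), (11, 14), (13, 39), (21, 38), (22, 33), (23, 61), (24, 64), (26, 61), (27, 69)])
READ b @v19: history=[(2, 18), (3, 53), (5, 3), (6, 39), (9, 0), (10, 68), (12, 69), (14, 5), (15, 4), (16, 39), (17, 47), (18, 68), (19, 37), (20, 61), (25, 46)] -> pick v19 -> 37
READ b @v12: history=[(2, 18), (3, 53), (5, 3), (6, 39), (9, 0), (10, 68), (12, 69), (14, 5), (15, 4), (16, 39), (17, 47), (18, 68), (19, 37), (20, 61), (25, 46)] -> pick v12 -> 69
READ b @v18: history=[(2, 18), (3, 53), (5, 3), (6, 39), (9, 0), (10, 68), (12, 69), (14, 5), (15, 4), (16, 39), (17, 47), (18, 68), (19, 37), (20, 61), (25, 46)] -> pick v18 -> 68
v28: WRITE a=23  (a history now [(1, 55), (4, 37), (7, 8), (8, 17), (11, 14), (13, 39), (21, 38), (22, 33), (23, 61), (24, 64), (26, 61), (27, 69), (28, 23)])
READ a @v25: history=[(1, 55), (4, 37), (7, 8), (8, 17), (11, 14), (13, 39), (21, 38), (22, 33), (23, 61), (24, 64), (26, 61), (27, 69), (28, 23)] -> pick v24 -> 64
v29: WRITE a=31  (a history now [(1, 55), (4, 37), (7, 8), (8, 17), (11, 14), (13, 39), (21, 38), (22, 33), (23, 61), (24, 64), (26, 61), (27, 69), (28, 23), (29, 31)])

Answer: 55
55
39
37
69
68
64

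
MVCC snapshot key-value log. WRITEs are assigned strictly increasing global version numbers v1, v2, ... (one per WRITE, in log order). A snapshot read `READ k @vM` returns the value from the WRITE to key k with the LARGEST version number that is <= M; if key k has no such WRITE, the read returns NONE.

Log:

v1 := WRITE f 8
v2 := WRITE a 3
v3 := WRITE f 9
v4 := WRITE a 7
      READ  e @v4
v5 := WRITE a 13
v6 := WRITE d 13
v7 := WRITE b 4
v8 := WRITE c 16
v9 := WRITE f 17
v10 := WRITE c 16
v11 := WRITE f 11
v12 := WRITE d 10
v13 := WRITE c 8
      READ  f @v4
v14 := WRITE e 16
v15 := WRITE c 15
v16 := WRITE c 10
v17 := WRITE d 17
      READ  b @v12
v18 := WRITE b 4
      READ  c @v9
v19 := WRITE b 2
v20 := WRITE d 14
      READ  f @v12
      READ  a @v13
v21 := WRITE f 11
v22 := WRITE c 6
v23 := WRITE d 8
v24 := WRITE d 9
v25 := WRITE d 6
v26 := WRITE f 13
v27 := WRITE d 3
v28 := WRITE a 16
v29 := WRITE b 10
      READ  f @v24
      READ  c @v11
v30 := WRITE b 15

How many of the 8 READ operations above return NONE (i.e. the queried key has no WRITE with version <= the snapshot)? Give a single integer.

v1: WRITE f=8  (f history now [(1, 8)])
v2: WRITE a=3  (a history now [(2, 3)])
v3: WRITE f=9  (f history now [(1, 8), (3, 9)])
v4: WRITE a=7  (a history now [(2, 3), (4, 7)])
READ e @v4: history=[] -> no version <= 4 -> NONE
v5: WRITE a=13  (a history now [(2, 3), (4, 7), (5, 13)])
v6: WRITE d=13  (d history now [(6, 13)])
v7: WRITE b=4  (b history now [(7, 4)])
v8: WRITE c=16  (c history now [(8, 16)])
v9: WRITE f=17  (f history now [(1, 8), (3, 9), (9, 17)])
v10: WRITE c=16  (c history now [(8, 16), (10, 16)])
v11: WRITE f=11  (f history now [(1, 8), (3, 9), (9, 17), (11, 11)])
v12: WRITE d=10  (d history now [(6, 13), (12, 10)])
v13: WRITE c=8  (c history now [(8, 16), (10, 16), (13, 8)])
READ f @v4: history=[(1, 8), (3, 9), (9, 17), (11, 11)] -> pick v3 -> 9
v14: WRITE e=16  (e history now [(14, 16)])
v15: WRITE c=15  (c history now [(8, 16), (10, 16), (13, 8), (15, 15)])
v16: WRITE c=10  (c history now [(8, 16), (10, 16), (13, 8), (15, 15), (16, 10)])
v17: WRITE d=17  (d history now [(6, 13), (12, 10), (17, 17)])
READ b @v12: history=[(7, 4)] -> pick v7 -> 4
v18: WRITE b=4  (b history now [(7, 4), (18, 4)])
READ c @v9: history=[(8, 16), (10, 16), (13, 8), (15, 15), (16, 10)] -> pick v8 -> 16
v19: WRITE b=2  (b history now [(7, 4), (18, 4), (19, 2)])
v20: WRITE d=14  (d history now [(6, 13), (12, 10), (17, 17), (20, 14)])
READ f @v12: history=[(1, 8), (3, 9), (9, 17), (11, 11)] -> pick v11 -> 11
READ a @v13: history=[(2, 3), (4, 7), (5, 13)] -> pick v5 -> 13
v21: WRITE f=11  (f history now [(1, 8), (3, 9), (9, 17), (11, 11), (21, 11)])
v22: WRITE c=6  (c history now [(8, 16), (10, 16), (13, 8), (15, 15), (16, 10), (22, 6)])
v23: WRITE d=8  (d history now [(6, 13), (12, 10), (17, 17), (20, 14), (23, 8)])
v24: WRITE d=9  (d history now [(6, 13), (12, 10), (17, 17), (20, 14), (23, 8), (24, 9)])
v25: WRITE d=6  (d history now [(6, 13), (12, 10), (17, 17), (20, 14), (23, 8), (24, 9), (25, 6)])
v26: WRITE f=13  (f history now [(1, 8), (3, 9), (9, 17), (11, 11), (21, 11), (26, 13)])
v27: WRITE d=3  (d history now [(6, 13), (12, 10), (17, 17), (20, 14), (23, 8), (24, 9), (25, 6), (27, 3)])
v28: WRITE a=16  (a history now [(2, 3), (4, 7), (5, 13), (28, 16)])
v29: WRITE b=10  (b history now [(7, 4), (18, 4), (19, 2), (29, 10)])
READ f @v24: history=[(1, 8), (3, 9), (9, 17), (11, 11), (21, 11), (26, 13)] -> pick v21 -> 11
READ c @v11: history=[(8, 16), (10, 16), (13, 8), (15, 15), (16, 10), (22, 6)] -> pick v10 -> 16
v30: WRITE b=15  (b history now [(7, 4), (18, 4), (19, 2), (29, 10), (30, 15)])
Read results in order: ['NONE', '9', '4', '16', '11', '13', '11', '16']
NONE count = 1

Answer: 1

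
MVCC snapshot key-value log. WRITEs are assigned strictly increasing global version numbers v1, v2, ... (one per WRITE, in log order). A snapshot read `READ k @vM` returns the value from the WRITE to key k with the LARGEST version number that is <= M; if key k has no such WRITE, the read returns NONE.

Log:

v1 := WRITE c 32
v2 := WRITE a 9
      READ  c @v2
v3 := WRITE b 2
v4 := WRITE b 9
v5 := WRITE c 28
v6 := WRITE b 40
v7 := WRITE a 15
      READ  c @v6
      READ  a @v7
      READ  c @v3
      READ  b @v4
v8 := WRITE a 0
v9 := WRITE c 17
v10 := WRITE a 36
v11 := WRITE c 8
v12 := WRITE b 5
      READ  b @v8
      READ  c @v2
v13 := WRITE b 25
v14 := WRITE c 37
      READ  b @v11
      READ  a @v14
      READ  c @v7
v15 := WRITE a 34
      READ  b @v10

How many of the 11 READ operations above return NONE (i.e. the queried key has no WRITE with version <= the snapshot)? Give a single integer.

Answer: 0

Derivation:
v1: WRITE c=32  (c history now [(1, 32)])
v2: WRITE a=9  (a history now [(2, 9)])
READ c @v2: history=[(1, 32)] -> pick v1 -> 32
v3: WRITE b=2  (b history now [(3, 2)])
v4: WRITE b=9  (b history now [(3, 2), (4, 9)])
v5: WRITE c=28  (c history now [(1, 32), (5, 28)])
v6: WRITE b=40  (b history now [(3, 2), (4, 9), (6, 40)])
v7: WRITE a=15  (a history now [(2, 9), (7, 15)])
READ c @v6: history=[(1, 32), (5, 28)] -> pick v5 -> 28
READ a @v7: history=[(2, 9), (7, 15)] -> pick v7 -> 15
READ c @v3: history=[(1, 32), (5, 28)] -> pick v1 -> 32
READ b @v4: history=[(3, 2), (4, 9), (6, 40)] -> pick v4 -> 9
v8: WRITE a=0  (a history now [(2, 9), (7, 15), (8, 0)])
v9: WRITE c=17  (c history now [(1, 32), (5, 28), (9, 17)])
v10: WRITE a=36  (a history now [(2, 9), (7, 15), (8, 0), (10, 36)])
v11: WRITE c=8  (c history now [(1, 32), (5, 28), (9, 17), (11, 8)])
v12: WRITE b=5  (b history now [(3, 2), (4, 9), (6, 40), (12, 5)])
READ b @v8: history=[(3, 2), (4, 9), (6, 40), (12, 5)] -> pick v6 -> 40
READ c @v2: history=[(1, 32), (5, 28), (9, 17), (11, 8)] -> pick v1 -> 32
v13: WRITE b=25  (b history now [(3, 2), (4, 9), (6, 40), (12, 5), (13, 25)])
v14: WRITE c=37  (c history now [(1, 32), (5, 28), (9, 17), (11, 8), (14, 37)])
READ b @v11: history=[(3, 2), (4, 9), (6, 40), (12, 5), (13, 25)] -> pick v6 -> 40
READ a @v14: history=[(2, 9), (7, 15), (8, 0), (10, 36)] -> pick v10 -> 36
READ c @v7: history=[(1, 32), (5, 28), (9, 17), (11, 8), (14, 37)] -> pick v5 -> 28
v15: WRITE a=34  (a history now [(2, 9), (7, 15), (8, 0), (10, 36), (15, 34)])
READ b @v10: history=[(3, 2), (4, 9), (6, 40), (12, 5), (13, 25)] -> pick v6 -> 40
Read results in order: ['32', '28', '15', '32', '9', '40', '32', '40', '36', '28', '40']
NONE count = 0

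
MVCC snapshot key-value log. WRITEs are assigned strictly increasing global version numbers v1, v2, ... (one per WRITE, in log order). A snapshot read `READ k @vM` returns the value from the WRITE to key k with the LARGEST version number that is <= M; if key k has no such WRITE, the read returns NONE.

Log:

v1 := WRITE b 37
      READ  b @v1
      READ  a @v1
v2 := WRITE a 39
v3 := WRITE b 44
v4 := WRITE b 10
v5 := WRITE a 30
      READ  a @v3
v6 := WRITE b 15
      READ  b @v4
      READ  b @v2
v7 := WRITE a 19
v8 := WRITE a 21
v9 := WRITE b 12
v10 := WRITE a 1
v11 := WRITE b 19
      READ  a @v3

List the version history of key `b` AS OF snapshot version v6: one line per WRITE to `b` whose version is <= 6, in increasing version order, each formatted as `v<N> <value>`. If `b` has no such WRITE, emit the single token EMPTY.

Scan writes for key=b with version <= 6:
  v1 WRITE b 37 -> keep
  v2 WRITE a 39 -> skip
  v3 WRITE b 44 -> keep
  v4 WRITE b 10 -> keep
  v5 WRITE a 30 -> skip
  v6 WRITE b 15 -> keep
  v7 WRITE a 19 -> skip
  v8 WRITE a 21 -> skip
  v9 WRITE b 12 -> drop (> snap)
  v10 WRITE a 1 -> skip
  v11 WRITE b 19 -> drop (> snap)
Collected: [(1, 37), (3, 44), (4, 10), (6, 15)]

Answer: v1 37
v3 44
v4 10
v6 15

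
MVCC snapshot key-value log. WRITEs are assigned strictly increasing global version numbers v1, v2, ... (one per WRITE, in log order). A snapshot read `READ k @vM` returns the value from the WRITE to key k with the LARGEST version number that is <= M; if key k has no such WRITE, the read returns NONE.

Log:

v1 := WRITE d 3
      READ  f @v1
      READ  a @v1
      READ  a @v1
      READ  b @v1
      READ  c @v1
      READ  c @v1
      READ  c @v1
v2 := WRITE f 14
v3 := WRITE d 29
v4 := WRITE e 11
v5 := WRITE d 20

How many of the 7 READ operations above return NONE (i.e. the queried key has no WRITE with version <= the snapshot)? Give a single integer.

Answer: 7

Derivation:
v1: WRITE d=3  (d history now [(1, 3)])
READ f @v1: history=[] -> no version <= 1 -> NONE
READ a @v1: history=[] -> no version <= 1 -> NONE
READ a @v1: history=[] -> no version <= 1 -> NONE
READ b @v1: history=[] -> no version <= 1 -> NONE
READ c @v1: history=[] -> no version <= 1 -> NONE
READ c @v1: history=[] -> no version <= 1 -> NONE
READ c @v1: history=[] -> no version <= 1 -> NONE
v2: WRITE f=14  (f history now [(2, 14)])
v3: WRITE d=29  (d history now [(1, 3), (3, 29)])
v4: WRITE e=11  (e history now [(4, 11)])
v5: WRITE d=20  (d history now [(1, 3), (3, 29), (5, 20)])
Read results in order: ['NONE', 'NONE', 'NONE', 'NONE', 'NONE', 'NONE', 'NONE']
NONE count = 7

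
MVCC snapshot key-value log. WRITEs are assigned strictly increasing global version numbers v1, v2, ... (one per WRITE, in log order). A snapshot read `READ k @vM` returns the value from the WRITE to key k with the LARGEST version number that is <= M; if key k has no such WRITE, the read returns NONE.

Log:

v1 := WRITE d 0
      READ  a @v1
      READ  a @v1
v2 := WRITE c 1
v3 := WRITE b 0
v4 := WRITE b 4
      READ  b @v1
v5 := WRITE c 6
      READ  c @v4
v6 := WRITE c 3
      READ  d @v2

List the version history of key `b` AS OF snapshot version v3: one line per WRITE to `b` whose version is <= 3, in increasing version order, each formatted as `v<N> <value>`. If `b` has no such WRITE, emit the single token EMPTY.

Answer: v3 0

Derivation:
Scan writes for key=b with version <= 3:
  v1 WRITE d 0 -> skip
  v2 WRITE c 1 -> skip
  v3 WRITE b 0 -> keep
  v4 WRITE b 4 -> drop (> snap)
  v5 WRITE c 6 -> skip
  v6 WRITE c 3 -> skip
Collected: [(3, 0)]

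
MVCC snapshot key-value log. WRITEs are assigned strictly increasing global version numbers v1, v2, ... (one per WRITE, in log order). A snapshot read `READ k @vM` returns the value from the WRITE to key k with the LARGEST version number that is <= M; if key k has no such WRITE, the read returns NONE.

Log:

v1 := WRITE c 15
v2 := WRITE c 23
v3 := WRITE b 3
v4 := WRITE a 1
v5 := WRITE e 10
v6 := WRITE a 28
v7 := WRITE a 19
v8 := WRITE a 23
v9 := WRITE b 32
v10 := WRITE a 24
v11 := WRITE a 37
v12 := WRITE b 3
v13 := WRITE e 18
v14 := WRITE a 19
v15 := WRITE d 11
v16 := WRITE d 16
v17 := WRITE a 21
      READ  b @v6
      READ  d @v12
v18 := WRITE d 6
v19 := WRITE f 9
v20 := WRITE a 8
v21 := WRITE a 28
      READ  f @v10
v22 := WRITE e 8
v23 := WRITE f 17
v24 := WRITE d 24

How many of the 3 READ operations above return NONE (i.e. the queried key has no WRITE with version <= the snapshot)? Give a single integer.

Answer: 2

Derivation:
v1: WRITE c=15  (c history now [(1, 15)])
v2: WRITE c=23  (c history now [(1, 15), (2, 23)])
v3: WRITE b=3  (b history now [(3, 3)])
v4: WRITE a=1  (a history now [(4, 1)])
v5: WRITE e=10  (e history now [(5, 10)])
v6: WRITE a=28  (a history now [(4, 1), (6, 28)])
v7: WRITE a=19  (a history now [(4, 1), (6, 28), (7, 19)])
v8: WRITE a=23  (a history now [(4, 1), (6, 28), (7, 19), (8, 23)])
v9: WRITE b=32  (b history now [(3, 3), (9, 32)])
v10: WRITE a=24  (a history now [(4, 1), (6, 28), (7, 19), (8, 23), (10, 24)])
v11: WRITE a=37  (a history now [(4, 1), (6, 28), (7, 19), (8, 23), (10, 24), (11, 37)])
v12: WRITE b=3  (b history now [(3, 3), (9, 32), (12, 3)])
v13: WRITE e=18  (e history now [(5, 10), (13, 18)])
v14: WRITE a=19  (a history now [(4, 1), (6, 28), (7, 19), (8, 23), (10, 24), (11, 37), (14, 19)])
v15: WRITE d=11  (d history now [(15, 11)])
v16: WRITE d=16  (d history now [(15, 11), (16, 16)])
v17: WRITE a=21  (a history now [(4, 1), (6, 28), (7, 19), (8, 23), (10, 24), (11, 37), (14, 19), (17, 21)])
READ b @v6: history=[(3, 3), (9, 32), (12, 3)] -> pick v3 -> 3
READ d @v12: history=[(15, 11), (16, 16)] -> no version <= 12 -> NONE
v18: WRITE d=6  (d history now [(15, 11), (16, 16), (18, 6)])
v19: WRITE f=9  (f history now [(19, 9)])
v20: WRITE a=8  (a history now [(4, 1), (6, 28), (7, 19), (8, 23), (10, 24), (11, 37), (14, 19), (17, 21), (20, 8)])
v21: WRITE a=28  (a history now [(4, 1), (6, 28), (7, 19), (8, 23), (10, 24), (11, 37), (14, 19), (17, 21), (20, 8), (21, 28)])
READ f @v10: history=[(19, 9)] -> no version <= 10 -> NONE
v22: WRITE e=8  (e history now [(5, 10), (13, 18), (22, 8)])
v23: WRITE f=17  (f history now [(19, 9), (23, 17)])
v24: WRITE d=24  (d history now [(15, 11), (16, 16), (18, 6), (24, 24)])
Read results in order: ['3', 'NONE', 'NONE']
NONE count = 2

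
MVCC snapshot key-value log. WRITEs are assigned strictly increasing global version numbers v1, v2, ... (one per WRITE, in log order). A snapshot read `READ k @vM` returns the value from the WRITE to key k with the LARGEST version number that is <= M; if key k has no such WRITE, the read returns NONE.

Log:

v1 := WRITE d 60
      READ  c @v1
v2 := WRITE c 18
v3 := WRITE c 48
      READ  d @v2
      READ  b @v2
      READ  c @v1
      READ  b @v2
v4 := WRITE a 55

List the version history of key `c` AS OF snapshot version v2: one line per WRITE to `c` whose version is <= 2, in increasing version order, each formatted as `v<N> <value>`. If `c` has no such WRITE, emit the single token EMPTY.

Answer: v2 18

Derivation:
Scan writes for key=c with version <= 2:
  v1 WRITE d 60 -> skip
  v2 WRITE c 18 -> keep
  v3 WRITE c 48 -> drop (> snap)
  v4 WRITE a 55 -> skip
Collected: [(2, 18)]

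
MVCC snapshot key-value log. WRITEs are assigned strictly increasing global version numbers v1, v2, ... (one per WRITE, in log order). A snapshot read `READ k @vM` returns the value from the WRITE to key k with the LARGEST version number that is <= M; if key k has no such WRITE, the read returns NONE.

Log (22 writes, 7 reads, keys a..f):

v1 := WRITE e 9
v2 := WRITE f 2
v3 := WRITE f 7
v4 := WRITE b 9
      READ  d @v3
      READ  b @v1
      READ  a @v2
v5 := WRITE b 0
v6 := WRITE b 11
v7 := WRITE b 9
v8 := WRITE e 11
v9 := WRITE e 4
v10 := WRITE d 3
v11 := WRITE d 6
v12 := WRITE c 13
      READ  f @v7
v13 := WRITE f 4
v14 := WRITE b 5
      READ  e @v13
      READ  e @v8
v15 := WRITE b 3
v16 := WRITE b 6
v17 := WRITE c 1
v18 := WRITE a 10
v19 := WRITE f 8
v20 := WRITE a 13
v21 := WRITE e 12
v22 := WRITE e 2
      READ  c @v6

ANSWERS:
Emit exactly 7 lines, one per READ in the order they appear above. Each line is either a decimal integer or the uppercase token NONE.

v1: WRITE e=9  (e history now [(1, 9)])
v2: WRITE f=2  (f history now [(2, 2)])
v3: WRITE f=7  (f history now [(2, 2), (3, 7)])
v4: WRITE b=9  (b history now [(4, 9)])
READ d @v3: history=[] -> no version <= 3 -> NONE
READ b @v1: history=[(4, 9)] -> no version <= 1 -> NONE
READ a @v2: history=[] -> no version <= 2 -> NONE
v5: WRITE b=0  (b history now [(4, 9), (5, 0)])
v6: WRITE b=11  (b history now [(4, 9), (5, 0), (6, 11)])
v7: WRITE b=9  (b history now [(4, 9), (5, 0), (6, 11), (7, 9)])
v8: WRITE e=11  (e history now [(1, 9), (8, 11)])
v9: WRITE e=4  (e history now [(1, 9), (8, 11), (9, 4)])
v10: WRITE d=3  (d history now [(10, 3)])
v11: WRITE d=6  (d history now [(10, 3), (11, 6)])
v12: WRITE c=13  (c history now [(12, 13)])
READ f @v7: history=[(2, 2), (3, 7)] -> pick v3 -> 7
v13: WRITE f=4  (f history now [(2, 2), (3, 7), (13, 4)])
v14: WRITE b=5  (b history now [(4, 9), (5, 0), (6, 11), (7, 9), (14, 5)])
READ e @v13: history=[(1, 9), (8, 11), (9, 4)] -> pick v9 -> 4
READ e @v8: history=[(1, 9), (8, 11), (9, 4)] -> pick v8 -> 11
v15: WRITE b=3  (b history now [(4, 9), (5, 0), (6, 11), (7, 9), (14, 5), (15, 3)])
v16: WRITE b=6  (b history now [(4, 9), (5, 0), (6, 11), (7, 9), (14, 5), (15, 3), (16, 6)])
v17: WRITE c=1  (c history now [(12, 13), (17, 1)])
v18: WRITE a=10  (a history now [(18, 10)])
v19: WRITE f=8  (f history now [(2, 2), (3, 7), (13, 4), (19, 8)])
v20: WRITE a=13  (a history now [(18, 10), (20, 13)])
v21: WRITE e=12  (e history now [(1, 9), (8, 11), (9, 4), (21, 12)])
v22: WRITE e=2  (e history now [(1, 9), (8, 11), (9, 4), (21, 12), (22, 2)])
READ c @v6: history=[(12, 13), (17, 1)] -> no version <= 6 -> NONE

Answer: NONE
NONE
NONE
7
4
11
NONE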